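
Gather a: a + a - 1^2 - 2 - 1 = 2*a - 4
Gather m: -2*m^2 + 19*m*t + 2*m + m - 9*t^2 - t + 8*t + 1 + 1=-2*m^2 + m*(19*t + 3) - 9*t^2 + 7*t + 2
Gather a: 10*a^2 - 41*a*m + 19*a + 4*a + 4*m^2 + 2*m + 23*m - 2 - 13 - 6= 10*a^2 + a*(23 - 41*m) + 4*m^2 + 25*m - 21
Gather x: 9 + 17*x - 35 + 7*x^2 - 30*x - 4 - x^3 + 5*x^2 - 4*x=-x^3 + 12*x^2 - 17*x - 30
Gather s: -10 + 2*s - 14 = 2*s - 24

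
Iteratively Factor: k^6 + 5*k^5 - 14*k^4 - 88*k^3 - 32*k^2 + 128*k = (k - 1)*(k^5 + 6*k^4 - 8*k^3 - 96*k^2 - 128*k) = (k - 1)*(k + 2)*(k^4 + 4*k^3 - 16*k^2 - 64*k) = (k - 1)*(k + 2)*(k + 4)*(k^3 - 16*k) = k*(k - 1)*(k + 2)*(k + 4)*(k^2 - 16) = k*(k - 4)*(k - 1)*(k + 2)*(k + 4)*(k + 4)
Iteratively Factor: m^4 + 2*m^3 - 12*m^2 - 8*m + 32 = (m + 4)*(m^3 - 2*m^2 - 4*m + 8) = (m - 2)*(m + 4)*(m^2 - 4) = (m - 2)*(m + 2)*(m + 4)*(m - 2)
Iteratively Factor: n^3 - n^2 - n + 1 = (n - 1)*(n^2 - 1) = (n - 1)*(n + 1)*(n - 1)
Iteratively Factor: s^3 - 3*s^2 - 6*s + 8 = (s - 4)*(s^2 + s - 2) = (s - 4)*(s + 2)*(s - 1)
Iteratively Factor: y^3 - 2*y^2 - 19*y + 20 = (y - 1)*(y^2 - y - 20) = (y - 5)*(y - 1)*(y + 4)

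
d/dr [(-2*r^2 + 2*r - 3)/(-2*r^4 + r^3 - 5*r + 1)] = (2*(2*r - 1)*(2*r^4 - r^3 + 5*r - 1) - (2*r^2 - 2*r + 3)*(8*r^3 - 3*r^2 + 5))/(2*r^4 - r^3 + 5*r - 1)^2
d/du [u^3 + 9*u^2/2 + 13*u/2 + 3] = 3*u^2 + 9*u + 13/2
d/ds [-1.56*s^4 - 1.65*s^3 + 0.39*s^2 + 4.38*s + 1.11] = -6.24*s^3 - 4.95*s^2 + 0.78*s + 4.38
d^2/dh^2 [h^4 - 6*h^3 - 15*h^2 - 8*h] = 12*h^2 - 36*h - 30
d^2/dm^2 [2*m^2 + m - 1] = 4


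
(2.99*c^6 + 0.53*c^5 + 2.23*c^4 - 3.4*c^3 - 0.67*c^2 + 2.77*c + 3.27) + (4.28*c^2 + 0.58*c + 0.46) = 2.99*c^6 + 0.53*c^5 + 2.23*c^4 - 3.4*c^3 + 3.61*c^2 + 3.35*c + 3.73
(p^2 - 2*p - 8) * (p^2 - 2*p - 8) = p^4 - 4*p^3 - 12*p^2 + 32*p + 64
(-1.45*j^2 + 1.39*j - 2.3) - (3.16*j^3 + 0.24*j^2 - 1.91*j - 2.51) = -3.16*j^3 - 1.69*j^2 + 3.3*j + 0.21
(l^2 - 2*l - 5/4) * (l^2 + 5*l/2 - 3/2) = l^4 + l^3/2 - 31*l^2/4 - l/8 + 15/8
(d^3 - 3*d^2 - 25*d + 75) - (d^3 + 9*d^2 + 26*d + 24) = -12*d^2 - 51*d + 51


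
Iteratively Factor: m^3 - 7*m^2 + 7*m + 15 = (m + 1)*(m^2 - 8*m + 15) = (m - 3)*(m + 1)*(m - 5)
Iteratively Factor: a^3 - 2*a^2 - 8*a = (a + 2)*(a^2 - 4*a) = a*(a + 2)*(a - 4)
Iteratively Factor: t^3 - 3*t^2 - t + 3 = (t - 3)*(t^2 - 1) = (t - 3)*(t + 1)*(t - 1)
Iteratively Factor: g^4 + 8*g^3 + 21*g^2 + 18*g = (g + 3)*(g^3 + 5*g^2 + 6*g) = g*(g + 3)*(g^2 + 5*g + 6) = g*(g + 3)^2*(g + 2)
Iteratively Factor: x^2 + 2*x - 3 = (x + 3)*(x - 1)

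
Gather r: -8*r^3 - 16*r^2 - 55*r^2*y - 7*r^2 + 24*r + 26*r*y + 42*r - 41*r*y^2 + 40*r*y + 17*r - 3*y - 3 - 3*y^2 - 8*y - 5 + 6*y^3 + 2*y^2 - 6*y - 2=-8*r^3 + r^2*(-55*y - 23) + r*(-41*y^2 + 66*y + 83) + 6*y^3 - y^2 - 17*y - 10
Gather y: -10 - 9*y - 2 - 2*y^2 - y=-2*y^2 - 10*y - 12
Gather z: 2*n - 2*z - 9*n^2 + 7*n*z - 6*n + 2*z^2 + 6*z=-9*n^2 - 4*n + 2*z^2 + z*(7*n + 4)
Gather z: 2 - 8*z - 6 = -8*z - 4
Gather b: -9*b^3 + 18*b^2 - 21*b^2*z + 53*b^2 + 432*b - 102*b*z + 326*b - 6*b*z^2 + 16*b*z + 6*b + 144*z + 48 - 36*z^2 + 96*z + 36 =-9*b^3 + b^2*(71 - 21*z) + b*(-6*z^2 - 86*z + 764) - 36*z^2 + 240*z + 84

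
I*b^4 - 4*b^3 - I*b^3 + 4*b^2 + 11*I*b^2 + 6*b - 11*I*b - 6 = (b - 1)*(b - I)*(b + 6*I)*(I*b + 1)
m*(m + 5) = m^2 + 5*m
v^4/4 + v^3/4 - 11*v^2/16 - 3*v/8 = v*(v/4 + 1/2)*(v - 3/2)*(v + 1/2)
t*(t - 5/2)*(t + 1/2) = t^3 - 2*t^2 - 5*t/4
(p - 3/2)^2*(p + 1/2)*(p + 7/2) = p^4 + p^3 - 8*p^2 + 15*p/4 + 63/16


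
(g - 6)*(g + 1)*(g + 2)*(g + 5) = g^4 + 2*g^3 - 31*g^2 - 92*g - 60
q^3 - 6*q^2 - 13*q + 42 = (q - 7)*(q - 2)*(q + 3)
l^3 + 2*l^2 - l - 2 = (l - 1)*(l + 1)*(l + 2)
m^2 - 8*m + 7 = (m - 7)*(m - 1)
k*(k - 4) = k^2 - 4*k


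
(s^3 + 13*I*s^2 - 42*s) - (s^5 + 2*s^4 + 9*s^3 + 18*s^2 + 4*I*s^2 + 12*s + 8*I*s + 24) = -s^5 - 2*s^4 - 8*s^3 - 18*s^2 + 9*I*s^2 - 54*s - 8*I*s - 24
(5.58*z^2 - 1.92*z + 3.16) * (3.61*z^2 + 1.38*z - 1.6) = 20.1438*z^4 + 0.7692*z^3 - 0.17*z^2 + 7.4328*z - 5.056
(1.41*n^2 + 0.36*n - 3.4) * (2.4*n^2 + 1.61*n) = 3.384*n^4 + 3.1341*n^3 - 7.5804*n^2 - 5.474*n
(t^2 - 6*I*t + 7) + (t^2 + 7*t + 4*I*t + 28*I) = 2*t^2 + 7*t - 2*I*t + 7 + 28*I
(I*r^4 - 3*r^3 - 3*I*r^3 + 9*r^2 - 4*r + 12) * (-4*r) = -4*I*r^5 + 12*r^4 + 12*I*r^4 - 36*r^3 + 16*r^2 - 48*r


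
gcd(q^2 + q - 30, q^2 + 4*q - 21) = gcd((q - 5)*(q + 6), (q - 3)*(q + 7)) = 1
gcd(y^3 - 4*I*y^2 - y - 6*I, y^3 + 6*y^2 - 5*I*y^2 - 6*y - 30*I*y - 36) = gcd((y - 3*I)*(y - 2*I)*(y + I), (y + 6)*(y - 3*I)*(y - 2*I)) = y^2 - 5*I*y - 6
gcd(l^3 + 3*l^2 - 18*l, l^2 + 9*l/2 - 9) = l + 6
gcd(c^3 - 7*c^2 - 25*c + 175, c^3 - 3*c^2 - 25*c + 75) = c^2 - 25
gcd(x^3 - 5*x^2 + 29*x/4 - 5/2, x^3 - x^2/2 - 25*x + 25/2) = x - 1/2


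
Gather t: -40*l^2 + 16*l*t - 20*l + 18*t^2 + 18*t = -40*l^2 - 20*l + 18*t^2 + t*(16*l + 18)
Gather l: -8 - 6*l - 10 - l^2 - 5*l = -l^2 - 11*l - 18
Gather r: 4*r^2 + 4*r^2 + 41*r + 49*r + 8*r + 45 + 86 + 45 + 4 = 8*r^2 + 98*r + 180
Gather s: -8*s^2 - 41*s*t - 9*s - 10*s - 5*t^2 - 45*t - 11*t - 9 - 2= -8*s^2 + s*(-41*t - 19) - 5*t^2 - 56*t - 11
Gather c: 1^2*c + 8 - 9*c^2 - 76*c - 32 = -9*c^2 - 75*c - 24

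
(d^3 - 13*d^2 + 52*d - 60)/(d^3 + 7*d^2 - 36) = (d^2 - 11*d + 30)/(d^2 + 9*d + 18)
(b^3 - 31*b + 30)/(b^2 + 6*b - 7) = (b^2 + b - 30)/(b + 7)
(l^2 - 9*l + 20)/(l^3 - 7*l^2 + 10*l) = (l - 4)/(l*(l - 2))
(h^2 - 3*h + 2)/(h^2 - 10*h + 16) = (h - 1)/(h - 8)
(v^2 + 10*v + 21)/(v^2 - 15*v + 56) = (v^2 + 10*v + 21)/(v^2 - 15*v + 56)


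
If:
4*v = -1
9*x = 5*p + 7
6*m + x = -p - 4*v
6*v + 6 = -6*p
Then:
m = 25/108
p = -3/4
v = -1/4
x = 13/36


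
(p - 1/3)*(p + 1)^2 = p^3 + 5*p^2/3 + p/3 - 1/3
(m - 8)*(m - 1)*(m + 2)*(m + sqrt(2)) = m^4 - 7*m^3 + sqrt(2)*m^3 - 10*m^2 - 7*sqrt(2)*m^2 - 10*sqrt(2)*m + 16*m + 16*sqrt(2)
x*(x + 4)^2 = x^3 + 8*x^2 + 16*x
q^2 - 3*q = q*(q - 3)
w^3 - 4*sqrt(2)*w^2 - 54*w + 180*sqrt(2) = (w - 6*sqrt(2))*(w - 3*sqrt(2))*(w + 5*sqrt(2))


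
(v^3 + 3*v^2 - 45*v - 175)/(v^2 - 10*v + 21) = (v^2 + 10*v + 25)/(v - 3)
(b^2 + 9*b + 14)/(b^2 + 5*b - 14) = (b + 2)/(b - 2)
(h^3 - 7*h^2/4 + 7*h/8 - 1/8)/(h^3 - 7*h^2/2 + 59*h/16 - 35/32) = 4*(4*h^2 - 5*h + 1)/(16*h^2 - 48*h + 35)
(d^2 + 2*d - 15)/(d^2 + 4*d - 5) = (d - 3)/(d - 1)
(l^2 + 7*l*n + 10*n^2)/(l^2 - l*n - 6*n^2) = (l + 5*n)/(l - 3*n)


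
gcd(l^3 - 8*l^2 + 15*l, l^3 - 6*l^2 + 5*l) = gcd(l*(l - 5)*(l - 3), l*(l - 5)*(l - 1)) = l^2 - 5*l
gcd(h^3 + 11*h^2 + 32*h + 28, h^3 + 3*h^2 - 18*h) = 1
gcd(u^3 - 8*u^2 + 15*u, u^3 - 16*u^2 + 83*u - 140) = u - 5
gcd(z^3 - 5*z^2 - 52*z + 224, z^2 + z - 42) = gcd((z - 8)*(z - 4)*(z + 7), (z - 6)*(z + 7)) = z + 7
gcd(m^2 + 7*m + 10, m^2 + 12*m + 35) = m + 5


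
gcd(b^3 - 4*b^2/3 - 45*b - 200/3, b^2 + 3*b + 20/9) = b + 5/3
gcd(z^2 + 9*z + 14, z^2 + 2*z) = z + 2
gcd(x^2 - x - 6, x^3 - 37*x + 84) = x - 3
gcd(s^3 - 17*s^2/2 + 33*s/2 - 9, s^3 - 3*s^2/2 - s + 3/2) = s^2 - 5*s/2 + 3/2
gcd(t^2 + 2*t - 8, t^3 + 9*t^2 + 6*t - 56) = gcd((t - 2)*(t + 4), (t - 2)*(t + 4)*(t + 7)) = t^2 + 2*t - 8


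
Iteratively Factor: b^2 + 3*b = (b + 3)*(b)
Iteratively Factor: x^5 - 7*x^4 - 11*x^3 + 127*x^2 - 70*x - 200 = (x - 2)*(x^4 - 5*x^3 - 21*x^2 + 85*x + 100) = (x - 2)*(x + 4)*(x^3 - 9*x^2 + 15*x + 25) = (x - 5)*(x - 2)*(x + 4)*(x^2 - 4*x - 5) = (x - 5)*(x - 2)*(x + 1)*(x + 4)*(x - 5)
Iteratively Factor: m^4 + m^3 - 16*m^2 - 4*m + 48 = (m - 2)*(m^3 + 3*m^2 - 10*m - 24) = (m - 2)*(m + 2)*(m^2 + m - 12) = (m - 2)*(m + 2)*(m + 4)*(m - 3)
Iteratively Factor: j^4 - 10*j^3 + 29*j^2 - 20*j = (j - 5)*(j^3 - 5*j^2 + 4*j) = (j - 5)*(j - 4)*(j^2 - j) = j*(j - 5)*(j - 4)*(j - 1)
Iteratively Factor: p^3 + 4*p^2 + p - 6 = (p + 2)*(p^2 + 2*p - 3) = (p + 2)*(p + 3)*(p - 1)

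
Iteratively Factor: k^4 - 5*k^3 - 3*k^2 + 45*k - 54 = (k - 3)*(k^3 - 2*k^2 - 9*k + 18) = (k - 3)^2*(k^2 + k - 6) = (k - 3)^2*(k + 3)*(k - 2)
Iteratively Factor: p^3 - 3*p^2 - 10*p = (p)*(p^2 - 3*p - 10) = p*(p + 2)*(p - 5)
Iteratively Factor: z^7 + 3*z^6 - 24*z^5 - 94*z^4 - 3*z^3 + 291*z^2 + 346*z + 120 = (z + 1)*(z^6 + 2*z^5 - 26*z^4 - 68*z^3 + 65*z^2 + 226*z + 120) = (z + 1)^2*(z^5 + z^4 - 27*z^3 - 41*z^2 + 106*z + 120) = (z - 2)*(z + 1)^2*(z^4 + 3*z^3 - 21*z^2 - 83*z - 60) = (z - 2)*(z + 1)^3*(z^3 + 2*z^2 - 23*z - 60) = (z - 5)*(z - 2)*(z + 1)^3*(z^2 + 7*z + 12) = (z - 5)*(z - 2)*(z + 1)^3*(z + 3)*(z + 4)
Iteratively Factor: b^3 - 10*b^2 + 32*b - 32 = (b - 4)*(b^2 - 6*b + 8) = (b - 4)*(b - 2)*(b - 4)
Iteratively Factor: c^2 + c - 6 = (c + 3)*(c - 2)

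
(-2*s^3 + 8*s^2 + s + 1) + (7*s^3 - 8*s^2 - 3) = 5*s^3 + s - 2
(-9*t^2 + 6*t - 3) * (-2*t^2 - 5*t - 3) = 18*t^4 + 33*t^3 + 3*t^2 - 3*t + 9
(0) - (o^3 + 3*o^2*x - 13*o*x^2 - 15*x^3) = -o^3 - 3*o^2*x + 13*o*x^2 + 15*x^3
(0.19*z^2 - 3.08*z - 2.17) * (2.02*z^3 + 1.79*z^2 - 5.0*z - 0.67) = 0.3838*z^5 - 5.8815*z^4 - 10.8466*z^3 + 11.3884*z^2 + 12.9136*z + 1.4539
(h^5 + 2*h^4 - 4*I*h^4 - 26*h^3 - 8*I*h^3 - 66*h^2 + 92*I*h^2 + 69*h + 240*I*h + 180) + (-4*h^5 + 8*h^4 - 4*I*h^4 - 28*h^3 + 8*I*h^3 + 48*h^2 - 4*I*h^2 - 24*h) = -3*h^5 + 10*h^4 - 8*I*h^4 - 54*h^3 - 18*h^2 + 88*I*h^2 + 45*h + 240*I*h + 180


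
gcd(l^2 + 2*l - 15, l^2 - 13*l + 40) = 1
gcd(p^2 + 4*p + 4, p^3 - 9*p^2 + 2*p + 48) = p + 2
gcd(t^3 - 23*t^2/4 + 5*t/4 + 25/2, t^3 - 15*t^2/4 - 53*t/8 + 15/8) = t - 5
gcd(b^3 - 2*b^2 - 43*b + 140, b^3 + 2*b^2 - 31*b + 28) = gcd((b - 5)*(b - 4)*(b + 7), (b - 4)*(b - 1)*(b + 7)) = b^2 + 3*b - 28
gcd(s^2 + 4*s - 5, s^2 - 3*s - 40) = s + 5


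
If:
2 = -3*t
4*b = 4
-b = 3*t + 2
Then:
No Solution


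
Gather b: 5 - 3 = 2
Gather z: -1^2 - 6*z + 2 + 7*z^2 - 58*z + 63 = 7*z^2 - 64*z + 64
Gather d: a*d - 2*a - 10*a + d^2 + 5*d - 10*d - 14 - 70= -12*a + d^2 + d*(a - 5) - 84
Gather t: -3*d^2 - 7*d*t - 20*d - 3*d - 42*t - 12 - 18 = -3*d^2 - 23*d + t*(-7*d - 42) - 30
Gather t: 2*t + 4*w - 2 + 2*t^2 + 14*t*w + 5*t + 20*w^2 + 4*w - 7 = 2*t^2 + t*(14*w + 7) + 20*w^2 + 8*w - 9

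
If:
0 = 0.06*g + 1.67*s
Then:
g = -27.8333333333333*s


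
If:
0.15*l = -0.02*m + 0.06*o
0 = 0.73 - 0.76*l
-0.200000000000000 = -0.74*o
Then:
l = 0.96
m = -6.39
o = 0.27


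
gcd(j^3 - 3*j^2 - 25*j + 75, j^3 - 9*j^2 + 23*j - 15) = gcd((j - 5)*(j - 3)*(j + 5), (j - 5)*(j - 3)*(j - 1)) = j^2 - 8*j + 15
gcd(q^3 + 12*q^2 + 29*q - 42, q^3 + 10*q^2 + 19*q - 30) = q^2 + 5*q - 6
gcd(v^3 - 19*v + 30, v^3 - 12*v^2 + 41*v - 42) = v^2 - 5*v + 6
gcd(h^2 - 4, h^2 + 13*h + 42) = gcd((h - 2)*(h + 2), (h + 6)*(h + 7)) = 1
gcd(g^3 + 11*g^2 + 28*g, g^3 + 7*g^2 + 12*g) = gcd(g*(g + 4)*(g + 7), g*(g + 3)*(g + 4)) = g^2 + 4*g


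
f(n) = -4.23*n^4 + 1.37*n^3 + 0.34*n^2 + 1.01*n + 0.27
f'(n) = -16.92*n^3 + 4.11*n^2 + 0.68*n + 1.01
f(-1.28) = -14.69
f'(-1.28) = 42.36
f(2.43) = -123.10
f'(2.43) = -215.85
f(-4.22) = -1442.39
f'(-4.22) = 1342.90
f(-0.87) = -3.68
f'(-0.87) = 14.67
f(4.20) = -1204.24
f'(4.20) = -1177.20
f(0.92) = -0.48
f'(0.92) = -8.06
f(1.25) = -5.59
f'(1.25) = -24.76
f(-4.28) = -1524.67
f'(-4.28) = 1399.96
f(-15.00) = -218705.88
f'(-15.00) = 58020.56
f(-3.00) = -379.32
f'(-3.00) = 492.80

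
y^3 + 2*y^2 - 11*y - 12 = (y - 3)*(y + 1)*(y + 4)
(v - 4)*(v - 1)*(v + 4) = v^3 - v^2 - 16*v + 16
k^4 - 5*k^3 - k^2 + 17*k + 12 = (k - 4)*(k - 3)*(k + 1)^2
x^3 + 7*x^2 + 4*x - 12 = (x - 1)*(x + 2)*(x + 6)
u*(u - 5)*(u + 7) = u^3 + 2*u^2 - 35*u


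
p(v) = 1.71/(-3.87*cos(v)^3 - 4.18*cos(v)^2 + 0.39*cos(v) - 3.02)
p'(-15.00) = 0.00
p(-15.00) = -0.42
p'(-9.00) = 0.07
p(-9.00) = -0.44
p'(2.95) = -0.06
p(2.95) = -0.45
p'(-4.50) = 0.26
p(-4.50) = -0.53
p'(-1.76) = -0.25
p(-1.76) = -0.53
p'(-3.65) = -0.06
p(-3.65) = -0.43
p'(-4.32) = 0.23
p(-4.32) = -0.48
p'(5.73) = 0.21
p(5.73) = -0.21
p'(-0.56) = 0.21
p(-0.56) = -0.21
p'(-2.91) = 0.07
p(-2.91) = -0.45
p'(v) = 1.71*(-11.61*sin(v)*cos(v)^2 - 8.36*sin(v)*cos(v) + 0.39*sin(v))/(-3.87*cos(v)^3 - 4.18*cos(v)^2 + 0.39*cos(v) - 3.02)^2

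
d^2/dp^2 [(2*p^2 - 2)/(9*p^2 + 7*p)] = 4*(-63*p^3 - 243*p^2 - 189*p - 49)/(p^3*(729*p^3 + 1701*p^2 + 1323*p + 343))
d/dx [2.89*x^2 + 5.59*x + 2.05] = 5.78*x + 5.59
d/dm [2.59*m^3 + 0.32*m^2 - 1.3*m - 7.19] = 7.77*m^2 + 0.64*m - 1.3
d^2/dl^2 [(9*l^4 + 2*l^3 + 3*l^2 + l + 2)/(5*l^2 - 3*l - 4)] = 2*(225*l^6 - 405*l^5 - 297*l^4 + 992*l^3 + 1266*l^2 + 66*l + 94)/(125*l^6 - 225*l^5 - 165*l^4 + 333*l^3 + 132*l^2 - 144*l - 64)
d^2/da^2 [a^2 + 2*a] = 2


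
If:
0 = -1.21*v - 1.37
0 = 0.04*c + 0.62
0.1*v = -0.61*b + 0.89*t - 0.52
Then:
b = 1.45901639344262*t - 0.666847310662512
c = -15.50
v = -1.13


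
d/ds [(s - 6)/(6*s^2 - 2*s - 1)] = (-6*s^2 + 72*s - 13)/(36*s^4 - 24*s^3 - 8*s^2 + 4*s + 1)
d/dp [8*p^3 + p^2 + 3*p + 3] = 24*p^2 + 2*p + 3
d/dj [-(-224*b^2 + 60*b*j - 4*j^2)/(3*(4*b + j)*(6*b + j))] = 4*b*(-920*b^2 - 64*b*j + 25*j^2)/(3*(576*b^4 + 480*b^3*j + 148*b^2*j^2 + 20*b*j^3 + j^4))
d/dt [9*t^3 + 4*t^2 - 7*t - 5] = 27*t^2 + 8*t - 7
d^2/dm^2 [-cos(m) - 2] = cos(m)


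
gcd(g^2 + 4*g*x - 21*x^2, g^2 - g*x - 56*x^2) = g + 7*x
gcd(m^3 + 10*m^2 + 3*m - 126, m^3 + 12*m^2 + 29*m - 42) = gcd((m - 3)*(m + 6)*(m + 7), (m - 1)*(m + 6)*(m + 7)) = m^2 + 13*m + 42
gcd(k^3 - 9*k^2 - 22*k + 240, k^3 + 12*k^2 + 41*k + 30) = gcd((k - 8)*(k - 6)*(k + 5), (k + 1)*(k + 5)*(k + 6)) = k + 5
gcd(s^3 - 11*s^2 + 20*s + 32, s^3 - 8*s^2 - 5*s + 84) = s - 4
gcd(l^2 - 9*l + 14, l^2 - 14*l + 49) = l - 7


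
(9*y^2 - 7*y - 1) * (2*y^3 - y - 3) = 18*y^5 - 14*y^4 - 11*y^3 - 20*y^2 + 22*y + 3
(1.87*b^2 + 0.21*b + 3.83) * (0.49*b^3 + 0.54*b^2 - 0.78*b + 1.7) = 0.9163*b^5 + 1.1127*b^4 + 0.5315*b^3 + 5.0834*b^2 - 2.6304*b + 6.511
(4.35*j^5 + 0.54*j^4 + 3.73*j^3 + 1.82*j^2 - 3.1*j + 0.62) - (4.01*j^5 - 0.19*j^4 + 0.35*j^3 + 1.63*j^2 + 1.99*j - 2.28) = 0.34*j^5 + 0.73*j^4 + 3.38*j^3 + 0.19*j^2 - 5.09*j + 2.9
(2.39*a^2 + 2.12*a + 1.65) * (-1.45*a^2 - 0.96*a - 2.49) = -3.4655*a^4 - 5.3684*a^3 - 10.3788*a^2 - 6.8628*a - 4.1085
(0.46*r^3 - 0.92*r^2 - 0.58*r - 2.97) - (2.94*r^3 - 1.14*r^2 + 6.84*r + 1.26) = -2.48*r^3 + 0.22*r^2 - 7.42*r - 4.23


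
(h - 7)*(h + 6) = h^2 - h - 42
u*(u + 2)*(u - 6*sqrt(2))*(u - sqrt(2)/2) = u^4 - 13*sqrt(2)*u^3/2 + 2*u^3 - 13*sqrt(2)*u^2 + 6*u^2 + 12*u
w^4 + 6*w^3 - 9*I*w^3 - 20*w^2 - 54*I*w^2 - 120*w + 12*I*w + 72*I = (w + 6)*(w - 6*I)*(w - 2*I)*(w - I)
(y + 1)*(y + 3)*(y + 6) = y^3 + 10*y^2 + 27*y + 18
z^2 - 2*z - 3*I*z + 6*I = (z - 2)*(z - 3*I)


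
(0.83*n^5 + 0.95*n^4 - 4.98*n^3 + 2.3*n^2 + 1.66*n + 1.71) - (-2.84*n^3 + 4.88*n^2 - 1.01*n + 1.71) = 0.83*n^5 + 0.95*n^4 - 2.14*n^3 - 2.58*n^2 + 2.67*n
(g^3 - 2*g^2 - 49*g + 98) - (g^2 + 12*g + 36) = g^3 - 3*g^2 - 61*g + 62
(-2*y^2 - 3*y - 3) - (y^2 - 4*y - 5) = -3*y^2 + y + 2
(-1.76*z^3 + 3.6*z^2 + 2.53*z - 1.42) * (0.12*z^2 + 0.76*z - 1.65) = -0.2112*z^5 - 0.9056*z^4 + 5.9436*z^3 - 4.1876*z^2 - 5.2537*z + 2.343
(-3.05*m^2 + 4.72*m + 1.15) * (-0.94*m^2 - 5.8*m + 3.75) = 2.867*m^4 + 13.2532*m^3 - 39.8945*m^2 + 11.03*m + 4.3125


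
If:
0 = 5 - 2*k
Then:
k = 5/2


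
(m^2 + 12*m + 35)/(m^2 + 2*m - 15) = (m + 7)/(m - 3)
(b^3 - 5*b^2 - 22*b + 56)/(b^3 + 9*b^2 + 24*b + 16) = (b^2 - 9*b + 14)/(b^2 + 5*b + 4)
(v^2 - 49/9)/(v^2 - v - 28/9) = (3*v + 7)/(3*v + 4)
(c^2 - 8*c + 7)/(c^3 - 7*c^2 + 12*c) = (c^2 - 8*c + 7)/(c*(c^2 - 7*c + 12))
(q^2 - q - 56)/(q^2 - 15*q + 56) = (q + 7)/(q - 7)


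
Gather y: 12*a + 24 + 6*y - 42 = 12*a + 6*y - 18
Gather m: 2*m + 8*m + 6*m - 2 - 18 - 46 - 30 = 16*m - 96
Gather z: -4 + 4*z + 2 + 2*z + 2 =6*z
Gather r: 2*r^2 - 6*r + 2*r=2*r^2 - 4*r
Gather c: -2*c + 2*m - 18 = -2*c + 2*m - 18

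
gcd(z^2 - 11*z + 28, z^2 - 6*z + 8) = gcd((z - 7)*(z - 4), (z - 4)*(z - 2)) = z - 4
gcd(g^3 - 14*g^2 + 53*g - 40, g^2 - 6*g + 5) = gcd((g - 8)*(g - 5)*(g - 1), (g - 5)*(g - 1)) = g^2 - 6*g + 5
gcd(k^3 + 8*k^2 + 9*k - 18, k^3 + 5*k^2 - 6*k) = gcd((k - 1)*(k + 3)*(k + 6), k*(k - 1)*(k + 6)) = k^2 + 5*k - 6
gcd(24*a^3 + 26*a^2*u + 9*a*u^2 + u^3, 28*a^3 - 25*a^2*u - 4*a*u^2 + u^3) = 4*a + u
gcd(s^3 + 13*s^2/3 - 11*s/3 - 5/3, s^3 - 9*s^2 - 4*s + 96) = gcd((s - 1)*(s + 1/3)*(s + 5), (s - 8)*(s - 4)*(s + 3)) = 1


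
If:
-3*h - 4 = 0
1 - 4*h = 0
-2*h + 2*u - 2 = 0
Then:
No Solution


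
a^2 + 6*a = a*(a + 6)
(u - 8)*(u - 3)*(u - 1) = u^3 - 12*u^2 + 35*u - 24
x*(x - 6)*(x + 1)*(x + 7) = x^4 + 2*x^3 - 41*x^2 - 42*x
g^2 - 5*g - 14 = (g - 7)*(g + 2)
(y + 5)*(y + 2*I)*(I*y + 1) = I*y^3 - y^2 + 5*I*y^2 - 5*y + 2*I*y + 10*I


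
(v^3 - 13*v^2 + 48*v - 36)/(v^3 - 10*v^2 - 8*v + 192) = (v^2 - 7*v + 6)/(v^2 - 4*v - 32)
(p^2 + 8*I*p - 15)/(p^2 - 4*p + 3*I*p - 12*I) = (p + 5*I)/(p - 4)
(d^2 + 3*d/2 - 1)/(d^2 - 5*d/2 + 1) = (d + 2)/(d - 2)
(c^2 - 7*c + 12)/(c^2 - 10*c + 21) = (c - 4)/(c - 7)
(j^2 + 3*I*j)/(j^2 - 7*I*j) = (j + 3*I)/(j - 7*I)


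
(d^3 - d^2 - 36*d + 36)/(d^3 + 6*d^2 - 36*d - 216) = (d - 1)/(d + 6)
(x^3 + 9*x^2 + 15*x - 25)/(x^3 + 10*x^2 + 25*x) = (x - 1)/x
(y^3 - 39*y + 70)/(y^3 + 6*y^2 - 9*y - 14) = (y - 5)/(y + 1)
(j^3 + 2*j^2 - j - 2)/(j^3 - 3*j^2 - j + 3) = (j + 2)/(j - 3)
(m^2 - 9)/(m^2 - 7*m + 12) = (m + 3)/(m - 4)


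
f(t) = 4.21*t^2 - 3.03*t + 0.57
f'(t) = 8.42*t - 3.03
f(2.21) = 14.44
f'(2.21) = 15.58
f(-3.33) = 57.34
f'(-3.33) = -31.07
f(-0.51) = 3.21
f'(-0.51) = -7.32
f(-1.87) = 20.96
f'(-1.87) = -18.78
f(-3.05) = 48.98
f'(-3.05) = -28.71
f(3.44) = 39.97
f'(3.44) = 25.93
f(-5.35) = 137.28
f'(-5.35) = -48.08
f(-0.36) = 2.21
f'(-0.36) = -6.06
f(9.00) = 314.31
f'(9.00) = 72.75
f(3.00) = 29.37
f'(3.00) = 22.23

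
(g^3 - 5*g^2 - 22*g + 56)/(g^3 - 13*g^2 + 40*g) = (g^3 - 5*g^2 - 22*g + 56)/(g*(g^2 - 13*g + 40))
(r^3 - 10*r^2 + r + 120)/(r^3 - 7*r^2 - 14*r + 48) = (r - 5)/(r - 2)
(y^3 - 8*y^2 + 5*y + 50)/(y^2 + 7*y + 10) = (y^2 - 10*y + 25)/(y + 5)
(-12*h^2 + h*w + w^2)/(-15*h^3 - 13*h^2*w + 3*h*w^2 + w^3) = (4*h + w)/(5*h^2 + 6*h*w + w^2)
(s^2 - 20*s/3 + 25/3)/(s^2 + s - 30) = (s - 5/3)/(s + 6)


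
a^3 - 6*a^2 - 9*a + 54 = (a - 6)*(a - 3)*(a + 3)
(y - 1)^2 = y^2 - 2*y + 1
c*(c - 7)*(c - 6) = c^3 - 13*c^2 + 42*c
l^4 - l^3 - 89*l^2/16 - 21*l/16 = l*(l - 3)*(l + 1/4)*(l + 7/4)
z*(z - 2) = z^2 - 2*z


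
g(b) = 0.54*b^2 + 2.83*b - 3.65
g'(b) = 1.08*b + 2.83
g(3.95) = 15.95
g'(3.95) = 7.10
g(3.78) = 14.76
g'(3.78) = 6.91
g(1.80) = 3.19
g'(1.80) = 4.77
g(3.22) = 11.06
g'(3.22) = 6.31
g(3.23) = 11.12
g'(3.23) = 6.32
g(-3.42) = -7.01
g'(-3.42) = -0.86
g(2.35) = 5.98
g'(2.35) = 5.37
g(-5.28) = -3.54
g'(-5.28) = -2.87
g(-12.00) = 40.15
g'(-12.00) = -10.13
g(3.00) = 9.70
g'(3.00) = 6.07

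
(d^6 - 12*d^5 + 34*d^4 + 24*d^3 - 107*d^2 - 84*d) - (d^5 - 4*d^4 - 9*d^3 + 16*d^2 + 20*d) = d^6 - 13*d^5 + 38*d^4 + 33*d^3 - 123*d^2 - 104*d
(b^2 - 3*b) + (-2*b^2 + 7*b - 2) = -b^2 + 4*b - 2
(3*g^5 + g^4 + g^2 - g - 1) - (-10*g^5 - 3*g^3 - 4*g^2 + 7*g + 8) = 13*g^5 + g^4 + 3*g^3 + 5*g^2 - 8*g - 9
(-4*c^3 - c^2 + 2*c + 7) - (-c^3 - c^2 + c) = -3*c^3 + c + 7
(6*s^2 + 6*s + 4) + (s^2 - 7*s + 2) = 7*s^2 - s + 6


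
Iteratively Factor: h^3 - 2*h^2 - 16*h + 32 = (h - 2)*(h^2 - 16) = (h - 2)*(h + 4)*(h - 4)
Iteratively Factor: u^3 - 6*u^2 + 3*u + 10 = (u + 1)*(u^2 - 7*u + 10) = (u - 2)*(u + 1)*(u - 5)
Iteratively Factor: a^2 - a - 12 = (a + 3)*(a - 4)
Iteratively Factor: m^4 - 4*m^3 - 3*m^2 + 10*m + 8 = (m + 1)*(m^3 - 5*m^2 + 2*m + 8) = (m - 2)*(m + 1)*(m^2 - 3*m - 4) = (m - 4)*(m - 2)*(m + 1)*(m + 1)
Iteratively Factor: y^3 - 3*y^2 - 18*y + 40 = (y + 4)*(y^2 - 7*y + 10) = (y - 5)*(y + 4)*(y - 2)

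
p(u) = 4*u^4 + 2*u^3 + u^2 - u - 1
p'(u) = 16*u^3 + 6*u^2 + 2*u - 1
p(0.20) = -1.14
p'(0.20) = -0.23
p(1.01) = 5.23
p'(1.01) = 23.63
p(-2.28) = 90.87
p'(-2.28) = -164.01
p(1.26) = 13.41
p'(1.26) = 43.05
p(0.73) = 0.72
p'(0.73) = 9.88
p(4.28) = 1512.10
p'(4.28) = 1371.91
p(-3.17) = 352.43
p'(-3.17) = -456.73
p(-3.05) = 300.75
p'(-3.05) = -405.25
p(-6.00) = 4793.00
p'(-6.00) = -3253.00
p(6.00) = 5645.00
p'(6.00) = 3683.00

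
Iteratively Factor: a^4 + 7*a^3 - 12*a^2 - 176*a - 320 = (a + 4)*(a^3 + 3*a^2 - 24*a - 80) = (a - 5)*(a + 4)*(a^2 + 8*a + 16) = (a - 5)*(a + 4)^2*(a + 4)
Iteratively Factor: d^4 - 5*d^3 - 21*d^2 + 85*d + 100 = (d + 4)*(d^3 - 9*d^2 + 15*d + 25) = (d - 5)*(d + 4)*(d^2 - 4*d - 5) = (d - 5)*(d + 1)*(d + 4)*(d - 5)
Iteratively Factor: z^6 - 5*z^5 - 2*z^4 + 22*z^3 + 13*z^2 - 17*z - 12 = (z - 4)*(z^5 - z^4 - 6*z^3 - 2*z^2 + 5*z + 3) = (z - 4)*(z + 1)*(z^4 - 2*z^3 - 4*z^2 + 2*z + 3) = (z - 4)*(z - 3)*(z + 1)*(z^3 + z^2 - z - 1) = (z - 4)*(z - 3)*(z + 1)^2*(z^2 - 1) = (z - 4)*(z - 3)*(z - 1)*(z + 1)^2*(z + 1)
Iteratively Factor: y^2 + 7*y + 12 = (y + 4)*(y + 3)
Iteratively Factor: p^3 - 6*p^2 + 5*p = (p - 1)*(p^2 - 5*p) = (p - 5)*(p - 1)*(p)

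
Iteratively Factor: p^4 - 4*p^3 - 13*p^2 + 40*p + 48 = (p - 4)*(p^3 - 13*p - 12) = (p - 4)*(p + 1)*(p^2 - p - 12) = (p - 4)*(p + 1)*(p + 3)*(p - 4)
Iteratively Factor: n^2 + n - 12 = (n + 4)*(n - 3)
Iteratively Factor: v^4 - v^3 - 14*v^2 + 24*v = (v - 3)*(v^3 + 2*v^2 - 8*v) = v*(v - 3)*(v^2 + 2*v - 8) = v*(v - 3)*(v + 4)*(v - 2)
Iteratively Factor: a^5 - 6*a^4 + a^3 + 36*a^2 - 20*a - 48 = (a + 2)*(a^4 - 8*a^3 + 17*a^2 + 2*a - 24) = (a + 1)*(a + 2)*(a^3 - 9*a^2 + 26*a - 24) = (a - 2)*(a + 1)*(a + 2)*(a^2 - 7*a + 12) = (a - 4)*(a - 2)*(a + 1)*(a + 2)*(a - 3)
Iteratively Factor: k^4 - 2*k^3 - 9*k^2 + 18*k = (k - 2)*(k^3 - 9*k) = (k - 3)*(k - 2)*(k^2 + 3*k) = (k - 3)*(k - 2)*(k + 3)*(k)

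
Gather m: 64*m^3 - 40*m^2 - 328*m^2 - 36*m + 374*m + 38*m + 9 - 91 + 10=64*m^3 - 368*m^2 + 376*m - 72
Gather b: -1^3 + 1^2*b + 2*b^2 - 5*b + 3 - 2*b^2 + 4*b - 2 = 0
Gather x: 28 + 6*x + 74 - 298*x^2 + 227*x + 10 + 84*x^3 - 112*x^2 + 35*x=84*x^3 - 410*x^2 + 268*x + 112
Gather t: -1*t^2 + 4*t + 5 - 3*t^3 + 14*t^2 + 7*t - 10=-3*t^3 + 13*t^2 + 11*t - 5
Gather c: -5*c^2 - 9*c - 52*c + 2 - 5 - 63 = -5*c^2 - 61*c - 66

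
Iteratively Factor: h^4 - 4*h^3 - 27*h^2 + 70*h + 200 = (h + 4)*(h^3 - 8*h^2 + 5*h + 50) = (h - 5)*(h + 4)*(h^2 - 3*h - 10) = (h - 5)*(h + 2)*(h + 4)*(h - 5)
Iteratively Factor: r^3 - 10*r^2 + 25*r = (r)*(r^2 - 10*r + 25) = r*(r - 5)*(r - 5)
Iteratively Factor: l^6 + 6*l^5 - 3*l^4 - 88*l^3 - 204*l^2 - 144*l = (l + 3)*(l^5 + 3*l^4 - 12*l^3 - 52*l^2 - 48*l) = (l - 4)*(l + 3)*(l^4 + 7*l^3 + 16*l^2 + 12*l) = l*(l - 4)*(l + 3)*(l^3 + 7*l^2 + 16*l + 12) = l*(l - 4)*(l + 3)^2*(l^2 + 4*l + 4) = l*(l - 4)*(l + 2)*(l + 3)^2*(l + 2)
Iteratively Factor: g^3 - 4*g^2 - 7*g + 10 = (g + 2)*(g^2 - 6*g + 5) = (g - 1)*(g + 2)*(g - 5)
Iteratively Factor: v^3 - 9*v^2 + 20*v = (v - 5)*(v^2 - 4*v) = v*(v - 5)*(v - 4)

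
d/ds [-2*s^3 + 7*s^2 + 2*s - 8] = -6*s^2 + 14*s + 2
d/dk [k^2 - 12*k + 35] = 2*k - 12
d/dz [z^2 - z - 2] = 2*z - 1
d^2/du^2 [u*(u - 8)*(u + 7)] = 6*u - 2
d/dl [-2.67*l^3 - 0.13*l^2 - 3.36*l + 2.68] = -8.01*l^2 - 0.26*l - 3.36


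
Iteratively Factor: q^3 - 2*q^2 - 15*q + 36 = (q - 3)*(q^2 + q - 12) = (q - 3)^2*(q + 4)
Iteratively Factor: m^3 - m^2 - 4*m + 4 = (m - 2)*(m^2 + m - 2) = (m - 2)*(m + 2)*(m - 1)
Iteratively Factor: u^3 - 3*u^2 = (u)*(u^2 - 3*u) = u*(u - 3)*(u)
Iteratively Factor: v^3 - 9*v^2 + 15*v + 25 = (v - 5)*(v^2 - 4*v - 5) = (v - 5)^2*(v + 1)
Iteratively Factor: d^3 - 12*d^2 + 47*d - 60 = (d - 4)*(d^2 - 8*d + 15) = (d - 4)*(d - 3)*(d - 5)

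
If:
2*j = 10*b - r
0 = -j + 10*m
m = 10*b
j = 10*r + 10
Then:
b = 1/200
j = 1/2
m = 1/20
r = -19/20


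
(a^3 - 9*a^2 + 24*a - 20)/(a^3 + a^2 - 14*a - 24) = (a^3 - 9*a^2 + 24*a - 20)/(a^3 + a^2 - 14*a - 24)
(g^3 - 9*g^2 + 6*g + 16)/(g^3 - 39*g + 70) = (g^2 - 7*g - 8)/(g^2 + 2*g - 35)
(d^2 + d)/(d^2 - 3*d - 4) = d/(d - 4)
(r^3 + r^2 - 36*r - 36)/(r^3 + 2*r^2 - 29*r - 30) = (r - 6)/(r - 5)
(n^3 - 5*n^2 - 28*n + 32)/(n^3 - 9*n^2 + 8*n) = (n + 4)/n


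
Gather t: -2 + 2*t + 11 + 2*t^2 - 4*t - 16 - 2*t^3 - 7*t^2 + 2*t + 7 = -2*t^3 - 5*t^2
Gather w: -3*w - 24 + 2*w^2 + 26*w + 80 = 2*w^2 + 23*w + 56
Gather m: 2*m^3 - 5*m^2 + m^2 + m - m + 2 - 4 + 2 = 2*m^3 - 4*m^2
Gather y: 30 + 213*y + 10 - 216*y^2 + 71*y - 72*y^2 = -288*y^2 + 284*y + 40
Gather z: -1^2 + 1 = 0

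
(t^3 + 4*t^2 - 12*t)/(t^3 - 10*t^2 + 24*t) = (t^2 + 4*t - 12)/(t^2 - 10*t + 24)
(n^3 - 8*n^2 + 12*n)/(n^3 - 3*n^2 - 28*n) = (-n^2 + 8*n - 12)/(-n^2 + 3*n + 28)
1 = 1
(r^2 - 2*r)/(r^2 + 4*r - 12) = r/(r + 6)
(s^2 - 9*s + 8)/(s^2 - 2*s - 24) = (-s^2 + 9*s - 8)/(-s^2 + 2*s + 24)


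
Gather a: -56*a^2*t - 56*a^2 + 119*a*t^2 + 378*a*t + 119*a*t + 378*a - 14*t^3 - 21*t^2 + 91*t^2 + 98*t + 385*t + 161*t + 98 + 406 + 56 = a^2*(-56*t - 56) + a*(119*t^2 + 497*t + 378) - 14*t^3 + 70*t^2 + 644*t + 560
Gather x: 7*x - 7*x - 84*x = -84*x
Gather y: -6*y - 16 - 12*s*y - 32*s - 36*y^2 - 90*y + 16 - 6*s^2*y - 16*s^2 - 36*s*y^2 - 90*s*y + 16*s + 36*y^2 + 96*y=-16*s^2 - 36*s*y^2 - 16*s + y*(-6*s^2 - 102*s)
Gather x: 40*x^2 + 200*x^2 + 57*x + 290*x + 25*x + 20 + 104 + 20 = 240*x^2 + 372*x + 144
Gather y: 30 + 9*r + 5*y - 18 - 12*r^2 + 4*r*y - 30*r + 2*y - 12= -12*r^2 - 21*r + y*(4*r + 7)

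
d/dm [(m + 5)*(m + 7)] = 2*m + 12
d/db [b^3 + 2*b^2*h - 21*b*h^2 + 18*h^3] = 3*b^2 + 4*b*h - 21*h^2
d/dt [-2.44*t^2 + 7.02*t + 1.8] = 7.02 - 4.88*t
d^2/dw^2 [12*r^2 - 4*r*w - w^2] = -2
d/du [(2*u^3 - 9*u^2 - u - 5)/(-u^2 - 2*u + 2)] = (-2*u^4 - 8*u^3 + 29*u^2 - 46*u - 12)/(u^4 + 4*u^3 - 8*u + 4)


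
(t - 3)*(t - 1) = t^2 - 4*t + 3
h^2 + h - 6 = (h - 2)*(h + 3)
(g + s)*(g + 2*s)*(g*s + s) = g^3*s + 3*g^2*s^2 + g^2*s + 2*g*s^3 + 3*g*s^2 + 2*s^3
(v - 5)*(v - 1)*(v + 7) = v^3 + v^2 - 37*v + 35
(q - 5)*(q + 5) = q^2 - 25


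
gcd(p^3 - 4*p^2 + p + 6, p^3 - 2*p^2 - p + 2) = p^2 - p - 2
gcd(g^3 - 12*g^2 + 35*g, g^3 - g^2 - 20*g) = g^2 - 5*g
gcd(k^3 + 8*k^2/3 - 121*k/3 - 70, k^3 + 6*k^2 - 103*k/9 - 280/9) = k^2 + 26*k/3 + 35/3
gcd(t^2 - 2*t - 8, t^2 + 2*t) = t + 2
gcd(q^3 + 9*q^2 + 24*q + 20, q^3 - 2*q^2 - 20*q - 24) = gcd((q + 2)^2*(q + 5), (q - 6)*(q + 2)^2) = q^2 + 4*q + 4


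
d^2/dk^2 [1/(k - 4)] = 2/(k - 4)^3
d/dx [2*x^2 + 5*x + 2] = 4*x + 5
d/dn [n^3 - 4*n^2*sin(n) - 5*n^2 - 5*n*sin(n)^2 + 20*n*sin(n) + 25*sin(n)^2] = -4*n^2*cos(n) + 3*n^2 - 8*n*sin(n) - 5*n*sin(2*n) + 20*n*cos(n) - 10*n - 5*sin(n)^2 + 20*sin(n) + 25*sin(2*n)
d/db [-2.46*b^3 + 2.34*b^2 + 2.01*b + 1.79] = -7.38*b^2 + 4.68*b + 2.01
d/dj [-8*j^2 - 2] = -16*j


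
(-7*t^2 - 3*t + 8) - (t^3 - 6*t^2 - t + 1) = -t^3 - t^2 - 2*t + 7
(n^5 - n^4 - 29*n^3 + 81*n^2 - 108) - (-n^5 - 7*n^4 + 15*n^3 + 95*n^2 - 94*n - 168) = 2*n^5 + 6*n^4 - 44*n^3 - 14*n^2 + 94*n + 60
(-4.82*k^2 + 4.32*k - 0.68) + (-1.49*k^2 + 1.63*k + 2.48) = -6.31*k^2 + 5.95*k + 1.8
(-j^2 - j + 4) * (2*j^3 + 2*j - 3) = -2*j^5 - 2*j^4 + 6*j^3 + j^2 + 11*j - 12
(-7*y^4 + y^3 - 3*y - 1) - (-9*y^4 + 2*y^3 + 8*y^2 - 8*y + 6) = 2*y^4 - y^3 - 8*y^2 + 5*y - 7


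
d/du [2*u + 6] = 2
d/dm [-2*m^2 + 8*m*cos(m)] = -8*m*sin(m) - 4*m + 8*cos(m)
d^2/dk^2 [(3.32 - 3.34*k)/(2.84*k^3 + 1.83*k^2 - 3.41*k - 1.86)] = (-161.634624*k^5 + 217.181616*k^4 + 189.01282*k^3 - 337.921752*k^2 - 87.29352*k + 142.180384)/(22.906304*k^9 + 44.280144*k^8 - 53.97846*k^7 - 145.212273*k^6 + 6.811413*k^5 + 153.229311*k^4 + 59.465719*k^3 - 45.891594*k^2 - 35.391708*k - 6.434856)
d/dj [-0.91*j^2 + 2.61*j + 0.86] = 2.61 - 1.82*j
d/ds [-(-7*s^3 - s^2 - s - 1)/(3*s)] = (14*s^3 + s^2 - 1)/(3*s^2)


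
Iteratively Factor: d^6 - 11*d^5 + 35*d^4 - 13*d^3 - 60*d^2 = (d)*(d^5 - 11*d^4 + 35*d^3 - 13*d^2 - 60*d) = d*(d - 5)*(d^4 - 6*d^3 + 5*d^2 + 12*d) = d*(d - 5)*(d + 1)*(d^3 - 7*d^2 + 12*d) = d^2*(d - 5)*(d + 1)*(d^2 - 7*d + 12) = d^2*(d - 5)*(d - 3)*(d + 1)*(d - 4)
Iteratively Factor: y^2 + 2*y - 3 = (y - 1)*(y + 3)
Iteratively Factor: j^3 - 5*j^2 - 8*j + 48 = (j + 3)*(j^2 - 8*j + 16) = (j - 4)*(j + 3)*(j - 4)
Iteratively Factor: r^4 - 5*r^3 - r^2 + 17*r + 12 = (r + 1)*(r^3 - 6*r^2 + 5*r + 12) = (r - 3)*(r + 1)*(r^2 - 3*r - 4) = (r - 3)*(r + 1)^2*(r - 4)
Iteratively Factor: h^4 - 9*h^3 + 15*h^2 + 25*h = (h - 5)*(h^3 - 4*h^2 - 5*h) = h*(h - 5)*(h^2 - 4*h - 5) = h*(h - 5)*(h + 1)*(h - 5)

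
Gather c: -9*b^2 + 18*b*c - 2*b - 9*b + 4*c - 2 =-9*b^2 - 11*b + c*(18*b + 4) - 2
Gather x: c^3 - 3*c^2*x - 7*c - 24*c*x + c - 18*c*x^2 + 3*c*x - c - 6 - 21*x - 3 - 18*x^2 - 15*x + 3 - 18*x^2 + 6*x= c^3 - 7*c + x^2*(-18*c - 36) + x*(-3*c^2 - 21*c - 30) - 6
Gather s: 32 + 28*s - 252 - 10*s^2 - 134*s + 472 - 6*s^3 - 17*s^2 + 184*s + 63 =-6*s^3 - 27*s^2 + 78*s + 315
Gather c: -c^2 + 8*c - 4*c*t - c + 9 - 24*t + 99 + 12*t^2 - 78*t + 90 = -c^2 + c*(7 - 4*t) + 12*t^2 - 102*t + 198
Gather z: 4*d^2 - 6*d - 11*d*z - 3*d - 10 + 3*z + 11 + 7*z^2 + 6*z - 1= 4*d^2 - 9*d + 7*z^2 + z*(9 - 11*d)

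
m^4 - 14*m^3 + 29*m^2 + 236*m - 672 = (m - 8)*(m - 7)*(m - 3)*(m + 4)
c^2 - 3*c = c*(c - 3)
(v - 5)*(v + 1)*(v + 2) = v^3 - 2*v^2 - 13*v - 10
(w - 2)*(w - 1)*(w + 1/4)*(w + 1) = w^4 - 7*w^3/4 - 3*w^2/2 + 7*w/4 + 1/2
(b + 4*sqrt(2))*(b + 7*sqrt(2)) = b^2 + 11*sqrt(2)*b + 56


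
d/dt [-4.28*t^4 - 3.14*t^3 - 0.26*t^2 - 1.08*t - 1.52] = -17.12*t^3 - 9.42*t^2 - 0.52*t - 1.08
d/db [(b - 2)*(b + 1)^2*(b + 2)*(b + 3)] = 5*b^4 + 20*b^3 + 9*b^2 - 34*b - 28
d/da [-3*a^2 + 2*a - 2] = 2 - 6*a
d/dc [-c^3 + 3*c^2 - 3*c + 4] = -3*c^2 + 6*c - 3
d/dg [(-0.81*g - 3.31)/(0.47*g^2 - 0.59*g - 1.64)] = (0.3807*g^2 + 3.1114*g - 0.6245)/(0.2209*g^4 - 0.5546*g^3 - 1.1935*g^2 + 1.9352*g + 2.6896)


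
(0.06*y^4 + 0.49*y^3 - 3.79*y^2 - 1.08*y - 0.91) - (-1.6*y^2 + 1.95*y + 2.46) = 0.06*y^4 + 0.49*y^3 - 2.19*y^2 - 3.03*y - 3.37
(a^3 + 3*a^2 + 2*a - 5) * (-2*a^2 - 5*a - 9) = -2*a^5 - 11*a^4 - 28*a^3 - 27*a^2 + 7*a + 45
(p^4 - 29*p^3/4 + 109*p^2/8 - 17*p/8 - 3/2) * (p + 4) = p^5 - 13*p^4/4 - 123*p^3/8 + 419*p^2/8 - 10*p - 6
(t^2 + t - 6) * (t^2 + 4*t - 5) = t^4 + 5*t^3 - 7*t^2 - 29*t + 30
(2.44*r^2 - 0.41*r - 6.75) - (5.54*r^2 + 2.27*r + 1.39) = -3.1*r^2 - 2.68*r - 8.14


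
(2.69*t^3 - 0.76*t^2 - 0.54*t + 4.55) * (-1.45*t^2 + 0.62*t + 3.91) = -3.9005*t^5 + 2.7698*t^4 + 10.8297*t^3 - 9.9039*t^2 + 0.7096*t + 17.7905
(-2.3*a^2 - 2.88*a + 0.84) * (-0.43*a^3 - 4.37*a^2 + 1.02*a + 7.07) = 0.989*a^5 + 11.2894*a^4 + 9.8784*a^3 - 22.8694*a^2 - 19.5048*a + 5.9388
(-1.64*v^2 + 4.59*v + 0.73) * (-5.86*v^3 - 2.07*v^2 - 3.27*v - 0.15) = 9.6104*v^5 - 23.5026*v^4 - 8.4163*v^3 - 16.2744*v^2 - 3.0756*v - 0.1095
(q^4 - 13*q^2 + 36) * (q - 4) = q^5 - 4*q^4 - 13*q^3 + 52*q^2 + 36*q - 144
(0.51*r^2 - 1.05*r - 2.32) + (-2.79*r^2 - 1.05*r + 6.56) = -2.28*r^2 - 2.1*r + 4.24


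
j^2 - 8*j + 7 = (j - 7)*(j - 1)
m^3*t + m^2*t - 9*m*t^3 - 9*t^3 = (m - 3*t)*(m + 3*t)*(m*t + t)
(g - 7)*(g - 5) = g^2 - 12*g + 35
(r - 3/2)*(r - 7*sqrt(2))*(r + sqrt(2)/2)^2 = r^4 - 6*sqrt(2)*r^3 - 3*r^3/2 - 27*r^2/2 + 9*sqrt(2)*r^2 - 7*sqrt(2)*r/2 + 81*r/4 + 21*sqrt(2)/4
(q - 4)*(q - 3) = q^2 - 7*q + 12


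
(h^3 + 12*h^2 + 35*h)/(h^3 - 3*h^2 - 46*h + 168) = h*(h + 5)/(h^2 - 10*h + 24)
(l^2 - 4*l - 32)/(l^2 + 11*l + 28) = (l - 8)/(l + 7)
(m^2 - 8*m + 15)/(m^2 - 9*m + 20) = (m - 3)/(m - 4)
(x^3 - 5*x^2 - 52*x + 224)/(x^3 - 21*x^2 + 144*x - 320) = (x^2 + 3*x - 28)/(x^2 - 13*x + 40)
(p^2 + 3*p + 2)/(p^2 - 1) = (p + 2)/(p - 1)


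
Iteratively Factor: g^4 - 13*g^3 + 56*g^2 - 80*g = (g)*(g^3 - 13*g^2 + 56*g - 80) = g*(g - 5)*(g^2 - 8*g + 16) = g*(g - 5)*(g - 4)*(g - 4)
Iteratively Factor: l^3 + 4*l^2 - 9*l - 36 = (l + 3)*(l^2 + l - 12) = (l + 3)*(l + 4)*(l - 3)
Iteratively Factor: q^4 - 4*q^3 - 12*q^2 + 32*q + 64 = (q - 4)*(q^3 - 12*q - 16) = (q - 4)^2*(q^2 + 4*q + 4) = (q - 4)^2*(q + 2)*(q + 2)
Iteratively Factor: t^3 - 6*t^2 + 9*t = (t - 3)*(t^2 - 3*t) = (t - 3)^2*(t)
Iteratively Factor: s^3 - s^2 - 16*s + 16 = (s - 4)*(s^2 + 3*s - 4) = (s - 4)*(s + 4)*(s - 1)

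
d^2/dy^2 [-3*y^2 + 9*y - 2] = -6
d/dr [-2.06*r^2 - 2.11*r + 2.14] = -4.12*r - 2.11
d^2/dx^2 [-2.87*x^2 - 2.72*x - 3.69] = -5.74000000000000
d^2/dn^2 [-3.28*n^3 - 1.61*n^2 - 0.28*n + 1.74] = -19.68*n - 3.22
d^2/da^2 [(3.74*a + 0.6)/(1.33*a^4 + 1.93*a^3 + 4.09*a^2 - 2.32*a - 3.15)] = (79.388232*a^7 + 174.830096*a^6 + 251.857824*a^5 + 331.943532*a^4 + 540.367316*a^3 + 347.11416*a^2 + 276.83226*a - 32.74476)/(2.352637*a^12 + 10.241931*a^11 + 36.566754*a^10 + 57.869239*a^9 + 60.002289*a^8 - 53.304639*a^7 - 157.997234*a^6 - 176.13657*a^5 + 32.178918*a^4 + 224.302427*a^3 + 70.885395*a^2 - 69.0606*a - 31.255875)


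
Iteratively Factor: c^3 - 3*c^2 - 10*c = (c - 5)*(c^2 + 2*c) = c*(c - 5)*(c + 2)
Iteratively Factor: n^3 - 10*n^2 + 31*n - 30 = (n - 5)*(n^2 - 5*n + 6) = (n - 5)*(n - 2)*(n - 3)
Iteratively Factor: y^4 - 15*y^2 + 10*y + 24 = (y - 2)*(y^3 + 2*y^2 - 11*y - 12) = (y - 3)*(y - 2)*(y^2 + 5*y + 4) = (y - 3)*(y - 2)*(y + 4)*(y + 1)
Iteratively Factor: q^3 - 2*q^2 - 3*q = (q + 1)*(q^2 - 3*q) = (q - 3)*(q + 1)*(q)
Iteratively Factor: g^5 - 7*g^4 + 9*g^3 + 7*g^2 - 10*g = (g - 1)*(g^4 - 6*g^3 + 3*g^2 + 10*g) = (g - 2)*(g - 1)*(g^3 - 4*g^2 - 5*g) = (g - 5)*(g - 2)*(g - 1)*(g^2 + g) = g*(g - 5)*(g - 2)*(g - 1)*(g + 1)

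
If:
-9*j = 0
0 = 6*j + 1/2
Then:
No Solution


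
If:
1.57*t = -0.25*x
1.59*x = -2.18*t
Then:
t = 0.00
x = 0.00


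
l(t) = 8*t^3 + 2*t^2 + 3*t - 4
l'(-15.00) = 5343.00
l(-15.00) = -26599.00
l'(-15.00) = 5343.00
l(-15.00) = -26599.00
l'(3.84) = 372.25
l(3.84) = 490.00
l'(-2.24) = 114.46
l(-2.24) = -90.60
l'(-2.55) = 148.86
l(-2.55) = -131.30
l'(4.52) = 511.41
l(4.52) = 789.18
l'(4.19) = 441.11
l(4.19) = 632.16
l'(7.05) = 1224.06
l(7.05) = 2919.78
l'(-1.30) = 38.36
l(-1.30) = -22.10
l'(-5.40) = 681.24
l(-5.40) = -1221.59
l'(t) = 24*t^2 + 4*t + 3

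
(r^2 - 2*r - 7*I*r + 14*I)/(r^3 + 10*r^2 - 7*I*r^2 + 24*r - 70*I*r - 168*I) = (r - 2)/(r^2 + 10*r + 24)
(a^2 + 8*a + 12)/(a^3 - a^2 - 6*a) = (a + 6)/(a*(a - 3))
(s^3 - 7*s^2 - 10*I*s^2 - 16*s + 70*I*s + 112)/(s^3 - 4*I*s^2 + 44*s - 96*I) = (s - 7)/(s + 6*I)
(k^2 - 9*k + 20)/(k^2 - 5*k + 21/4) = 4*(k^2 - 9*k + 20)/(4*k^2 - 20*k + 21)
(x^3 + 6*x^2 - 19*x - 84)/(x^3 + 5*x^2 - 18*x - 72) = (x + 7)/(x + 6)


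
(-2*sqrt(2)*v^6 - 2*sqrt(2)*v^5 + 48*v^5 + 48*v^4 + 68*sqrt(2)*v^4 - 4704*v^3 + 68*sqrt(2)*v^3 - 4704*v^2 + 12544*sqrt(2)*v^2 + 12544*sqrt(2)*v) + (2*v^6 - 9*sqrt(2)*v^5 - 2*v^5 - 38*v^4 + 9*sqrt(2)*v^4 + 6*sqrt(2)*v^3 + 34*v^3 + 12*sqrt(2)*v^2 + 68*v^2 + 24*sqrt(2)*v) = -2*sqrt(2)*v^6 + 2*v^6 - 11*sqrt(2)*v^5 + 46*v^5 + 10*v^4 + 77*sqrt(2)*v^4 - 4670*v^3 + 74*sqrt(2)*v^3 - 4636*v^2 + 12556*sqrt(2)*v^2 + 12568*sqrt(2)*v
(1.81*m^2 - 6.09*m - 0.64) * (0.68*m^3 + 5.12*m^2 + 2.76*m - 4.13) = 1.2308*m^5 + 5.126*m^4 - 26.6204*m^3 - 27.5605*m^2 + 23.3853*m + 2.6432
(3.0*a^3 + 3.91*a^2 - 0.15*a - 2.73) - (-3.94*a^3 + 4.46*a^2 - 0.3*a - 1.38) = 6.94*a^3 - 0.55*a^2 + 0.15*a - 1.35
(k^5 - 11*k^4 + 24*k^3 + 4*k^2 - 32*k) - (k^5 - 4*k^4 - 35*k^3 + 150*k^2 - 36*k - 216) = -7*k^4 + 59*k^3 - 146*k^2 + 4*k + 216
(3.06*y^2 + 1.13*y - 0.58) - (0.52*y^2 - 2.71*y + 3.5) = 2.54*y^2 + 3.84*y - 4.08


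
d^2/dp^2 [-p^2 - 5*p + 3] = -2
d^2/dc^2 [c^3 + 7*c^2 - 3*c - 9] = 6*c + 14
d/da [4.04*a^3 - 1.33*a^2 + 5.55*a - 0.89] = 12.12*a^2 - 2.66*a + 5.55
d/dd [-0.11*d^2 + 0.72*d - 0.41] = 0.72 - 0.22*d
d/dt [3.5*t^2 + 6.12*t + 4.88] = 7.0*t + 6.12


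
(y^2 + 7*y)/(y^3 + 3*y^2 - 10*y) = (y + 7)/(y^2 + 3*y - 10)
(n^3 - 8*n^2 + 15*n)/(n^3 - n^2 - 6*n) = (n - 5)/(n + 2)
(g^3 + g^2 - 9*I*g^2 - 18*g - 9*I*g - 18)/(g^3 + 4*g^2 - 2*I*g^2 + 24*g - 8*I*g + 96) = (g^2 + g*(1 - 3*I) - 3*I)/(g^2 + 4*g*(1 + I) + 16*I)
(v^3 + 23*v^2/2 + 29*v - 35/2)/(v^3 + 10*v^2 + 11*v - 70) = (v - 1/2)/(v - 2)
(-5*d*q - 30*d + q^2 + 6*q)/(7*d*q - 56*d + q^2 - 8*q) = (-5*d*q - 30*d + q^2 + 6*q)/(7*d*q - 56*d + q^2 - 8*q)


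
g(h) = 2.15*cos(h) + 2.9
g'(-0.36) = 0.76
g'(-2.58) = 1.14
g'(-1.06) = 1.88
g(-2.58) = 1.08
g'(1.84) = -2.07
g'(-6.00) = -0.60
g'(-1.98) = 1.97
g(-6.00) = 4.96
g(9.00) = 0.94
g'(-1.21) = 2.01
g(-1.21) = 3.66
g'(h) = -2.15*sin(h)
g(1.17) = 3.74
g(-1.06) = 3.95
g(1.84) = 2.33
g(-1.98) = 2.04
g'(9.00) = -0.89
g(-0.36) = 4.91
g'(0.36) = -0.76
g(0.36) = 4.91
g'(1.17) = -1.98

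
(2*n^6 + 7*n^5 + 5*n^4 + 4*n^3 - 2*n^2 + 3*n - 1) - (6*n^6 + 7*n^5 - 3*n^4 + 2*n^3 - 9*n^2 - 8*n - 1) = -4*n^6 + 8*n^4 + 2*n^3 + 7*n^2 + 11*n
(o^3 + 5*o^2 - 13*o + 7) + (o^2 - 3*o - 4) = o^3 + 6*o^2 - 16*o + 3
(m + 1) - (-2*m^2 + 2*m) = 2*m^2 - m + 1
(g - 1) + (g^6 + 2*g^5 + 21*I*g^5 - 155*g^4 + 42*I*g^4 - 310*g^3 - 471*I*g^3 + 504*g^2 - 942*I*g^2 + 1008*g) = g^6 + 2*g^5 + 21*I*g^5 - 155*g^4 + 42*I*g^4 - 310*g^3 - 471*I*g^3 + 504*g^2 - 942*I*g^2 + 1009*g - 1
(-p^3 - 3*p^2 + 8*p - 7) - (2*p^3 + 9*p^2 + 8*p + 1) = -3*p^3 - 12*p^2 - 8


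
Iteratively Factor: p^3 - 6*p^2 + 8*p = (p - 4)*(p^2 - 2*p) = p*(p - 4)*(p - 2)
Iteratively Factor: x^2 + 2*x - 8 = (x - 2)*(x + 4)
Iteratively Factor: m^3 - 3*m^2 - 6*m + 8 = (m - 4)*(m^2 + m - 2) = (m - 4)*(m - 1)*(m + 2)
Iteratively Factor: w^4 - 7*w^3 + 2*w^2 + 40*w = (w - 4)*(w^3 - 3*w^2 - 10*w) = w*(w - 4)*(w^2 - 3*w - 10) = w*(w - 5)*(w - 4)*(w + 2)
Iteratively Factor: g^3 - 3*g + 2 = (g - 1)*(g^2 + g - 2) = (g - 1)*(g + 2)*(g - 1)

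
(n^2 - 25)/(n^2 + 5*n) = (n - 5)/n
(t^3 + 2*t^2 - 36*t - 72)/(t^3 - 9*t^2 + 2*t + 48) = (t^2 - 36)/(t^2 - 11*t + 24)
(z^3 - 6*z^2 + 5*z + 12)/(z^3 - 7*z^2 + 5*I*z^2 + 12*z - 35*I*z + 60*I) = (z + 1)/(z + 5*I)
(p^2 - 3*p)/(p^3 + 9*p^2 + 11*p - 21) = p*(p - 3)/(p^3 + 9*p^2 + 11*p - 21)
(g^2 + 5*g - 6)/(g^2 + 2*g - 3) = (g + 6)/(g + 3)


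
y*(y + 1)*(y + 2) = y^3 + 3*y^2 + 2*y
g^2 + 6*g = g*(g + 6)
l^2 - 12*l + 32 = (l - 8)*(l - 4)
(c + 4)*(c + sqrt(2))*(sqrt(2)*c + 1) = sqrt(2)*c^3 + 3*c^2 + 4*sqrt(2)*c^2 + sqrt(2)*c + 12*c + 4*sqrt(2)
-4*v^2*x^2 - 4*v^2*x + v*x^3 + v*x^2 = x*(-4*v + x)*(v*x + v)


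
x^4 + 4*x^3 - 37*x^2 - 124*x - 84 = (x - 6)*(x + 1)*(x + 2)*(x + 7)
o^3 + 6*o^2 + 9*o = o*(o + 3)^2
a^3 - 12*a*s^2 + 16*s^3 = (a - 2*s)^2*(a + 4*s)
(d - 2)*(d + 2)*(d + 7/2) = d^3 + 7*d^2/2 - 4*d - 14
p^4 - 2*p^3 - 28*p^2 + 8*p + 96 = (p - 6)*(p - 2)*(p + 2)*(p + 4)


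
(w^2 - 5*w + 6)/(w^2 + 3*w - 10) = (w - 3)/(w + 5)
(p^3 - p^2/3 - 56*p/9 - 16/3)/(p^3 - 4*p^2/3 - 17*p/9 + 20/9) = (3*p^2 - 5*p - 12)/(3*p^2 - 8*p + 5)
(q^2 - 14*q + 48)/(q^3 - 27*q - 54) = (q - 8)/(q^2 + 6*q + 9)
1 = 1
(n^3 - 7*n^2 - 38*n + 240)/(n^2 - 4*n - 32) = (n^2 + n - 30)/(n + 4)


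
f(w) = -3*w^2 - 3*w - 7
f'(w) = -6*w - 3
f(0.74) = -10.86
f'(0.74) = -7.44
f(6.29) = -144.56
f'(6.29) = -40.74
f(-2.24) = -15.33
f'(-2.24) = 10.44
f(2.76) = -38.13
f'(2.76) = -19.56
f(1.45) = -17.66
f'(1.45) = -11.70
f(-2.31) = -16.08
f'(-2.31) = 10.86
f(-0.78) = -6.49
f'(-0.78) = 1.68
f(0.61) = -9.95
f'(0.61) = -6.66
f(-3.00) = -25.00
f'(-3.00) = 15.00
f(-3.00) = -25.00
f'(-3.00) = 15.00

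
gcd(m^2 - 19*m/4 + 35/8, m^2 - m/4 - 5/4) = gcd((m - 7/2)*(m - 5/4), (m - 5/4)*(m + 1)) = m - 5/4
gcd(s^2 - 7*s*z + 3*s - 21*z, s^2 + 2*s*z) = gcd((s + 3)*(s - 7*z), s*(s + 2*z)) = 1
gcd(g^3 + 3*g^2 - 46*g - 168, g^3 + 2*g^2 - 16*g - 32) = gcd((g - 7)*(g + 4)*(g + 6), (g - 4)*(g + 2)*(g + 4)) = g + 4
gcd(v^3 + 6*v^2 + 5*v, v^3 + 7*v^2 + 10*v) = v^2 + 5*v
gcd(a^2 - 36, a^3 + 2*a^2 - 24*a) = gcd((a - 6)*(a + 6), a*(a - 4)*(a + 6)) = a + 6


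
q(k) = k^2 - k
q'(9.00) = 17.00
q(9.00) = 72.00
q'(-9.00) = -19.00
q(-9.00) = 90.00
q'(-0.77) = -2.54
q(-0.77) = 1.36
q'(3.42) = 5.84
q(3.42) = 8.28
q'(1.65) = 2.30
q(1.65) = 1.07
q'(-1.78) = -4.56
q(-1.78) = 4.95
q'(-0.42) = -1.84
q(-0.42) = 0.60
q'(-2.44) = -5.88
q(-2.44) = 8.39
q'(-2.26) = -5.52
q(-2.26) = 7.37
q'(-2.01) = -5.02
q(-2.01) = 6.05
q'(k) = 2*k - 1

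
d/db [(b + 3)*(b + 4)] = 2*b + 7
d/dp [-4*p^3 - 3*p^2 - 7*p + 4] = -12*p^2 - 6*p - 7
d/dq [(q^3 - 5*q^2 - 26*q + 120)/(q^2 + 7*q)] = (q^4 + 14*q^3 - 9*q^2 - 240*q - 840)/(q^2*(q^2 + 14*q + 49))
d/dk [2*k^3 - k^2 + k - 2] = 6*k^2 - 2*k + 1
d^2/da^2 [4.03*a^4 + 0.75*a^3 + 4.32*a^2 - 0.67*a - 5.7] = 48.36*a^2 + 4.5*a + 8.64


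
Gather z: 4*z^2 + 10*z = 4*z^2 + 10*z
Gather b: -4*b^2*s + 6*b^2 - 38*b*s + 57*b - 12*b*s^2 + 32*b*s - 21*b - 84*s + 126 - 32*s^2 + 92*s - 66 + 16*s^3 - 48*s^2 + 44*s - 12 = b^2*(6 - 4*s) + b*(-12*s^2 - 6*s + 36) + 16*s^3 - 80*s^2 + 52*s + 48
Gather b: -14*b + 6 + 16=22 - 14*b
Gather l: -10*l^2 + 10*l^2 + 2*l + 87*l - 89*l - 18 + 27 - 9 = 0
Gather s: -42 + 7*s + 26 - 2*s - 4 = 5*s - 20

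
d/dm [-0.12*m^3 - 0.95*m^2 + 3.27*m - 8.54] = -0.36*m^2 - 1.9*m + 3.27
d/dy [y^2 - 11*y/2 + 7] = 2*y - 11/2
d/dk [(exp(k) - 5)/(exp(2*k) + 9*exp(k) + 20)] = (-(exp(k) - 5)*(2*exp(k) + 9) + exp(2*k) + 9*exp(k) + 20)*exp(k)/(exp(2*k) + 9*exp(k) + 20)^2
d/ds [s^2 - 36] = 2*s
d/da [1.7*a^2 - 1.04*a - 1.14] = 3.4*a - 1.04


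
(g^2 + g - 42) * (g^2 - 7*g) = g^4 - 6*g^3 - 49*g^2 + 294*g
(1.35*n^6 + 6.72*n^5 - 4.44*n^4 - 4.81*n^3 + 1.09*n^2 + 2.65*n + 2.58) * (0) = 0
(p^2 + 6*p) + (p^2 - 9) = 2*p^2 + 6*p - 9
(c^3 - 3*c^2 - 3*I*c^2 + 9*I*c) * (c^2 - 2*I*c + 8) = c^5 - 3*c^4 - 5*I*c^4 + 2*c^3 + 15*I*c^3 - 6*c^2 - 24*I*c^2 + 72*I*c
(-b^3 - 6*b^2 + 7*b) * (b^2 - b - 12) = -b^5 - 5*b^4 + 25*b^3 + 65*b^2 - 84*b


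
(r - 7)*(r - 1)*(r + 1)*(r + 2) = r^4 - 5*r^3 - 15*r^2 + 5*r + 14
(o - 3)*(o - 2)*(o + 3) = o^3 - 2*o^2 - 9*o + 18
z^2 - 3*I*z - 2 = (z - 2*I)*(z - I)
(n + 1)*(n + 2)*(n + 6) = n^3 + 9*n^2 + 20*n + 12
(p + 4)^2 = p^2 + 8*p + 16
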